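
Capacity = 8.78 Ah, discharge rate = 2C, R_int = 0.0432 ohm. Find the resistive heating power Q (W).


Step 1: I = C_rate * capacity = 2 * 8.78 = 17.56 A
Step 2: Q = I^2 * R = 17.56^2 * 0.0432 = 308.35 * 0.0432 = 13.32 W

13.32 W


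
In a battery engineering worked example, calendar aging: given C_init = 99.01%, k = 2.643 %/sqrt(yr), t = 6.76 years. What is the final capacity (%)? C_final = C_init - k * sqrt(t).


sqrt(t) = sqrt(6.76) = 2.6
C_final = 99.01 - 2.643 * 2.6 = 92.14%

92.14%


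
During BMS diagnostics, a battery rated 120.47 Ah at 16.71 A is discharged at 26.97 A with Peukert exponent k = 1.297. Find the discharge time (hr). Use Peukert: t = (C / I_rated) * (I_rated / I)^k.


t_rated = C / I_rated = 120.47 / 16.71 = 7.2095 hr
(I_rated/I)^k = (0.61958)^1.297 = 0.53747
t = t_rated * (I_rated/I)^k = 7.2095 * 0.53747 = 3.875 hr

3.875 hr


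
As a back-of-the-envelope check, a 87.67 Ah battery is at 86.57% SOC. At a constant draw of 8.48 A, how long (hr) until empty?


Step 1: remaining = SOC/100 * C_total = 86.57/100 * 87.67 = 75.896 Ah
Step 2: t = remaining / I = 75.896 / 8.48 = 8.950 hr

8.950 hr


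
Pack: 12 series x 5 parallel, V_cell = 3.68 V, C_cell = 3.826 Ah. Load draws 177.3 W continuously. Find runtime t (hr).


Step 1: E_pack = Ns * V_cell * Np * C_cell = 12 * 3.68 * 5 * 3.826 = 844.78 Wh
Step 2: t = E_pack / P = 844.78 / 177.3 = 4.765 hr

4.765 hr


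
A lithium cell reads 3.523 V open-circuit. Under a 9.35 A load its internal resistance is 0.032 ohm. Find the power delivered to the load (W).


Step 1: V_terminal = OCV - I*R = 3.523 - 9.35 * 0.032 = 3.2238 V
Step 2: P_out = V_terminal * I = 3.2238 * 9.35 = 30.14 W

30.14 W


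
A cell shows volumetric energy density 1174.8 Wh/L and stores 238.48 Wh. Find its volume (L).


V = E / ED = 238.48 / 1174.8 = 0.2030 L

0.2030 L


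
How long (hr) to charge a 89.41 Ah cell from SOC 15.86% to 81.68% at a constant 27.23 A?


delta_Ah = 89.41 * (81.68 - 15.86) / 100 = 58.85 Ah
t = delta_Ah / I = 58.85 / 27.23 = 2.161 hr

2.161 hr


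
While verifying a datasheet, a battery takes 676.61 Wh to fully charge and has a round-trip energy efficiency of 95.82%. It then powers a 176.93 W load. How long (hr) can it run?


Step 1: E_discharge = eta/100 * E_charge = 95.82/100 * 676.61 = 648.33 Wh
Step 2: t = E_discharge / P = 648.33 / 176.93 = 3.664 hr

3.664 hr


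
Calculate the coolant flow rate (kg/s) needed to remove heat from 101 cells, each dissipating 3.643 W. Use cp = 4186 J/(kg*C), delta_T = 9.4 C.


Step 1: Total heat Q = 101 * 3.643 W = 367.94 W
Step 2: denom = cp * dT = 4186 * 9.4 = 39348
Step 3: m_dot = 367.94 / 39348 = 0.009351 kg/s

0.009351 kg/s


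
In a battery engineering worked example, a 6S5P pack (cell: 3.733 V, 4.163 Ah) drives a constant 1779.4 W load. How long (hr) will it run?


Step 1: E_pack = Ns * V_cell * Np * C_cell = 6 * 3.733 * 5 * 4.163 = 466.21 Wh
Step 2: t = E_pack / P = 466.21 / 1779.4 = 0.2620 hr

0.2620 hr


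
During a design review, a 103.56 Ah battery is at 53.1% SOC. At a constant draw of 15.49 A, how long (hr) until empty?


Step 1: remaining = SOC/100 * C_total = 53.1/100 * 103.56 = 54.99 Ah
Step 2: t = remaining / I = 54.99 / 15.49 = 3.550 hr

3.550 hr


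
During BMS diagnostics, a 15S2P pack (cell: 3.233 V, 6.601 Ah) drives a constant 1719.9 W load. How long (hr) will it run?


Step 1: E_pack = Ns * V_cell * Np * C_cell = 15 * 3.233 * 2 * 6.601 = 640.23 Wh
Step 2: t = E_pack / P = 640.23 / 1719.9 = 0.3722 hr

0.3722 hr


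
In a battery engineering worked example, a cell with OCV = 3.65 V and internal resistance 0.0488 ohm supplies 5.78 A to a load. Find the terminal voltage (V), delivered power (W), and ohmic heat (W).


Step 1: V_terminal = OCV - I*R = 3.65 - 5.78 * 0.0488 = 3.3679 V
Step 2: P_out = V_terminal * I = 3.3679 * 5.78 = 19.47 W
Step 3: Q = I^2 * R = 5.78^2 * 0.0488 = 1.630 W

V=3.3679 V, P=19.47 W, Q=1.630 W


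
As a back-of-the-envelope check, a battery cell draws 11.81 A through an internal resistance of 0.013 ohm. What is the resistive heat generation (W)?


Q = I^2 * R = 11.81^2 * 0.013 = 1.813 W

1.813 W


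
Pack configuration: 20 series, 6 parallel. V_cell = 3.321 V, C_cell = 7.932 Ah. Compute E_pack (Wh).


E = Ns * Vcell * Np * Ccell = 20 * 3.321 * 6 * 7.932 = 3161 Wh

3161 Wh


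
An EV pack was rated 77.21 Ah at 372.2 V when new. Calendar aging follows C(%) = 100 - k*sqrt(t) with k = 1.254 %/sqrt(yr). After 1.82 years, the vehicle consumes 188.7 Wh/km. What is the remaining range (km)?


Step 1: capacity retention = 100 - 1.254 * sqrt(1.82) = 100 - 1.254 * 1.3491 = 98.308%
Step 2: C_now = 77.21 * 98.308/100 = 75.904 Ah
Step 3: E_pack = V * C_now = 372.2 * 75.904 = 28251 Wh
Step 4: range = E_pack / consumption = 28251 / 188.7 = 149.7 km

149.7 km


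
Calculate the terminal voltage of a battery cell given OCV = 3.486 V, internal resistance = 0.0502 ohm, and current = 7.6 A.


V = OCV - I*R = 3.486 - 7.6 * 0.0502 = 3.104 V

3.104 V


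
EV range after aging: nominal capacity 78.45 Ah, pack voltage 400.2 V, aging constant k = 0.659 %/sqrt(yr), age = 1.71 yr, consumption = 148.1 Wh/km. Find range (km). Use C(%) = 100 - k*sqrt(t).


Step 1: capacity retention = 100 - 0.659 * sqrt(1.71) = 100 - 0.659 * 1.3077 = 99.138%
Step 2: C_now = 78.45 * 99.138/100 = 77.774 Ah
Step 3: E_pack = V * C_now = 400.2 * 77.774 = 31125 Wh
Step 4: range = E_pack / consumption = 31125 / 148.1 = 210.2 km

210.2 km


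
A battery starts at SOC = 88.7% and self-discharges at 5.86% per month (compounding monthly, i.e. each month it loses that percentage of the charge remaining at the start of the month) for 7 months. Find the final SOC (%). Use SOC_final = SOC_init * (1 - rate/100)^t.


decay = (1 - 5.86/100)^7 = 0.65527
SOC_final = 88.7 * 0.65527 = 58.12%

58.12%


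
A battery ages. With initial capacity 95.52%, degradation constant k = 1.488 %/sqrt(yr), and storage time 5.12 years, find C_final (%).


sqrt(t) = sqrt(5.12) = 2.2627
C_final = 95.52 - 1.488 * 2.2627 = 92.15%

92.15%


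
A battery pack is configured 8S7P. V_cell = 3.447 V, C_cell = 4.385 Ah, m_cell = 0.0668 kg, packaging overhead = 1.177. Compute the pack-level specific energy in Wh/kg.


Step 1: V_pack = 8 * 3.447 = 27.576 V
Step 2: C_pack = 7 * 4.385 = 30.695 Ah
Step 3: E_pack = V_pack * C_pack = 27.576 * 30.695 = 846.45 Wh
Step 4: m_pack = 8 * 7 * 0.0668 * 1.177 = 4.4029 kg
Step 5: ED = E_pack / m_pack = 846.45 / 4.4029 = 192.2 Wh/kg

192.2 Wh/kg


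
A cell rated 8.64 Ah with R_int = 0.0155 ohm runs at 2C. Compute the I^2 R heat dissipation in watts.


Step 1: I = C_rate * capacity = 2 * 8.64 = 17.28 A
Step 2: Q = I^2 * R = 17.28^2 * 0.0155 = 298.6 * 0.0155 = 4.628 W

4.628 W


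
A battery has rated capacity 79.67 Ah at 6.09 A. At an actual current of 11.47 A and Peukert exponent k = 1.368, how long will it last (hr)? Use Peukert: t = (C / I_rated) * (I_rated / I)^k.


t_rated = C / I_rated = 79.67 / 6.09 = 13.082 hr
(I_rated/I)^k = (0.53095)^1.368 = 0.4206
t = t_rated * (I_rated/I)^k = 13.082 * 0.4206 = 5.502 hr

5.502 hr


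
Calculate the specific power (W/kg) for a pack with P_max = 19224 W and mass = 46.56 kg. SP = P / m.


SP = P / m = 19224 / 46.56 = 412.9 W/kg

412.9 W/kg


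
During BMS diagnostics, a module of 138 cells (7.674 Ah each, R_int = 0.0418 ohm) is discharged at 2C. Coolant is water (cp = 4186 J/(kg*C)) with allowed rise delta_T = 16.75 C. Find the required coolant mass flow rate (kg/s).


Step 1: I = 2 * 7.674 = 15.348 A
Step 2: Q_cell = I^2 * R = 15.348^2 * 0.0418 = 9.8465 W
Step 3: Q_total = 138 * 9.8465 = 1358.8 W
Step 4: m_dot = Q_total / (cp * dT) = 1358.8 / (4186 * 16.75) = 0.01938 kg/s

0.01938 kg/s


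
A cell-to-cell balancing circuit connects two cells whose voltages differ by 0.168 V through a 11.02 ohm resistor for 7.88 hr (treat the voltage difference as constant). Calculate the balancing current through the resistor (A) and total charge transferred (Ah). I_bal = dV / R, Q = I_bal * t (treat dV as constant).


First, Ohm's law: I_bal = 0.168 V / 11.02 ohm = 0.015245 A
Then Q = I * t = 0.015245 A * 7.88 hr = 0.1201 Ah

I=0.015245 A, Q=0.1201 Ah


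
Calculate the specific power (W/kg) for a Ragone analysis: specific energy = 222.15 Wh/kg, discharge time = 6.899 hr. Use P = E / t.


P_specific = E / t = 222.15 / 6.899 = 32.20 W/kg

32.20 W/kg


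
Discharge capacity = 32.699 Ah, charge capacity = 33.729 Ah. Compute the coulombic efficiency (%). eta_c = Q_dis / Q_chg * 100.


Coulombic efficiency = 32.699/33.729 * 100% = 96.95%

96.95%


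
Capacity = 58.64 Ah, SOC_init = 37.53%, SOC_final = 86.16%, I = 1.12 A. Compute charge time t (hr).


delta_Ah = 58.64 * (86.16 - 37.53) / 100 = 28.517 Ah
t = delta_Ah / I = 28.517 / 1.12 = 25.46 hr

25.46 hr


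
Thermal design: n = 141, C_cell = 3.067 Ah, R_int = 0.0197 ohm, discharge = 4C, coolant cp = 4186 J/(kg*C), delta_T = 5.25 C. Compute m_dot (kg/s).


Step 1: I = 4 * 3.067 = 12.268 A
Step 2: Q_cell = I^2 * R = 12.268^2 * 0.0197 = 2.9649 W
Step 3: Q_total = 141 * 2.9649 = 418.05 W
Step 4: m_dot = Q_total / (cp * dT) = 418.05 / (4186 * 5.25) = 0.01902 kg/s

0.01902 kg/s


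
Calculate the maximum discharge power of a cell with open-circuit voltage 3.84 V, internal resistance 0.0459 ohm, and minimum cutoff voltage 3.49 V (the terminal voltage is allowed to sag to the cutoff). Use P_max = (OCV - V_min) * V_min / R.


dV = OCV - V_min = 0.35 V (so I_max = dV / R)
P_max = dV * V_min / R = 0.35 * 3.49 / 0.0459 = 26.61 W

26.61 W


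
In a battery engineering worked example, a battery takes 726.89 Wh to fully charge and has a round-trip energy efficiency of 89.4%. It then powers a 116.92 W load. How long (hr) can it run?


Step 1: E_discharge = eta/100 * E_charge = 89.4/100 * 726.89 = 649.84 Wh
Step 2: t = E_discharge / P = 649.84 / 116.92 = 5.558 hr

5.558 hr


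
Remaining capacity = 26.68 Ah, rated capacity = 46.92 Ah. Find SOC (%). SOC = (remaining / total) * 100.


SOC = (remaining / total) * 100 = (26.68 / 46.92) * 100 = 56.86%

56.86%


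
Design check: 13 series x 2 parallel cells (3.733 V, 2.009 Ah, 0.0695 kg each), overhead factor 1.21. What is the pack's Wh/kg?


Step 1: V_pack = 13 * 3.733 = 48.529 V
Step 2: C_pack = 2 * 2.009 = 4.018 Ah
Step 3: E_pack = V_pack * C_pack = 48.529 * 4.018 = 194.99 Wh
Step 4: m_pack = 13 * 2 * 0.0695 * 1.21 = 2.1865 kg
Step 5: ED = E_pack / m_pack = 194.99 / 2.1865 = 89.18 Wh/kg

89.18 Wh/kg


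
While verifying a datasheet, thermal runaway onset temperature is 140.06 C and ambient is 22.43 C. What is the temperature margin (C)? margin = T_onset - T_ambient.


Safety margin = 140.06 C - 22.43 C = 117.63 C

117.63 C


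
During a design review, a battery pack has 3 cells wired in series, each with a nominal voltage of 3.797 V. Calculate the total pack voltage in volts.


Series voltages add: 3 * 3.797 V = 11.391 V

11.391 V


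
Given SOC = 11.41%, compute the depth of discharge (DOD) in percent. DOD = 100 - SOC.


Complement of SOC: DOD = 100% - 11.41% = 88.59%

88.59%


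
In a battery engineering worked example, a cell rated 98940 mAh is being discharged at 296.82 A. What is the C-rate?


Convert: capacity = 98940 mAh = 98.94 Ah
Rearranging: C_rate = 296.82 / 98.94 = 3C

3C


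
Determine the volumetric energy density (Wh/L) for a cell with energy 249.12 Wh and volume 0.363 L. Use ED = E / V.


ED = E / V = 249.12 / 0.363 = 686.3 Wh/L

686.3 Wh/L


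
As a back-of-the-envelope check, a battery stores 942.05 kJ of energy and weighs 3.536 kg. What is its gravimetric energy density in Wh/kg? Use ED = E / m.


Convert: E = 942.05 kJ = 261.68 Wh
ED = E / m = 261.68 / 3.536 = 74.00 Wh/kg

74.00 Wh/kg


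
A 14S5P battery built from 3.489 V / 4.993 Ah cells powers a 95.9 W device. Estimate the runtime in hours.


Step 1: E_pack = Ns * V_cell * Np * C_cell = 14 * 3.489 * 5 * 4.993 = 1219.4 Wh
Step 2: t = E_pack / P = 1219.4 / 95.9 = 12.72 hr

12.72 hr


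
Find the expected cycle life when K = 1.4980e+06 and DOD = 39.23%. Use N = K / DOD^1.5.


Step 1: DOD^1.5 = 39.23^1.5 = 245.71
Step 2: N = 1.4980e+06 / 245.71 = 6097 cycles

6097 cycles


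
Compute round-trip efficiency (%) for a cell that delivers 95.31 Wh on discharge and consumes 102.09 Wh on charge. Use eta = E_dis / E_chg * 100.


Round-trip efficiency = 95.31/102.09 * 100% = 93.36%

93.36%


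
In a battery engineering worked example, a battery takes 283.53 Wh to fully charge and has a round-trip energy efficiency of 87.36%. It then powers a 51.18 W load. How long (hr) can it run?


Step 1: E_discharge = eta/100 * E_charge = 87.36/100 * 283.53 = 247.69 Wh
Step 2: t = E_discharge / P = 247.69 / 51.18 = 4.840 hr

4.840 hr


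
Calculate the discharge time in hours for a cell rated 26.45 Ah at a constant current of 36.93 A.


Runtime = 26.45 Ah / 36.93 A = 0.7162 hr

0.7162 hr


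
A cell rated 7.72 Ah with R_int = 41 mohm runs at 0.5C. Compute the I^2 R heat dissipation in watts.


Convert: R = 41 mohm = 0.041 ohm
Step 1: I = C_rate * capacity = 0.5 * 7.72 = 3.86 A
Step 2: Q = I^2 * R = 3.86^2 * 0.041 = 14.9 * 0.041 = 0.6109 W

0.6109 W


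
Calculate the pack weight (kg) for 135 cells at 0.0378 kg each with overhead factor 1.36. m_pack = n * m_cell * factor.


Cell mass sum = 135 * 0.0378 = 5.103 kg
With overhead 1.36: m_pack = 5.103 * 1.36 = 6.940 kg

6.940 kg


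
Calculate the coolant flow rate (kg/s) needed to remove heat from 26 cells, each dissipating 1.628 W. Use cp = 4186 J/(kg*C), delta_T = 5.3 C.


Q_total = 26 * 1.628 = 42.328 W
m_dot = Q_total / (cp * dT) = 42.328 / (4186 * 5.3) = 0.001908 kg/s

0.001908 kg/s


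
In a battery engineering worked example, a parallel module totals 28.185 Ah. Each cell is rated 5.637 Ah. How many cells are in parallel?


n = C_total / C_cell = 28.185 / 5.637 = 5

5


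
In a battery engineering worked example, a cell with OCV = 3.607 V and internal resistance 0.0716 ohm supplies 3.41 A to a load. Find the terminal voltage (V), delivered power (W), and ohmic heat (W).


Step 1: V_terminal = OCV - I*R = 3.607 - 3.41 * 0.0716 = 3.3628 V
Step 2: P_out = V_terminal * I = 3.3628 * 3.41 = 11.47 W
Step 3: Q = I^2 * R = 3.41^2 * 0.0716 = 0.8326 W

V=3.3628 V, P=11.47 W, Q=0.8326 W


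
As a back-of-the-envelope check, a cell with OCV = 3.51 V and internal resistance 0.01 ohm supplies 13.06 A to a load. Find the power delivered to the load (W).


Step 1: V_terminal = OCV - I*R = 3.51 - 13.06 * 0.01 = 3.3794 V
Step 2: P_out = V_terminal * I = 3.3794 * 13.06 = 44.13 W

44.13 W


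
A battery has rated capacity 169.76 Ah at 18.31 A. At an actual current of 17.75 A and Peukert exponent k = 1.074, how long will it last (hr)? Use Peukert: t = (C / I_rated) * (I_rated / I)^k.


Step 1: t_rated = C / I_rated = 169.76 / 18.31 = 9.2714 hr
Step 2: ratio = 18.31 / 17.75 = 1.0315
Step 3: ratio^k = 1.0315^1.074 = 1.0339
Step 4: t = t_rated * ratio^k = 9.2714 * 1.0339 = 9.586 hr

9.586 hr


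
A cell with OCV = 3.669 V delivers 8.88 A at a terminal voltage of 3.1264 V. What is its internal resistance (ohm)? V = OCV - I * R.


R = (OCV - V) / I = (3.669 - 3.1264) / 8.88 = 0.06110 ohm

0.06110 ohm


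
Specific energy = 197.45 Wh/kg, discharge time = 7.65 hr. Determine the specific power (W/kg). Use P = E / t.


P_specific = E / t = 197.45 / 7.65 = 25.81 W/kg

25.81 W/kg


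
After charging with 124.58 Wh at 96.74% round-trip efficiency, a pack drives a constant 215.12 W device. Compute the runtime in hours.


Step 1: E_discharge = eta/100 * E_charge = 96.74/100 * 124.58 = 120.52 Wh
Step 2: t = E_discharge / P = 120.52 / 215.12 = 0.5602 hr

0.5602 hr


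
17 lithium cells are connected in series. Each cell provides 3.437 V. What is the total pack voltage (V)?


V_pack = n * V_cell = 17 * 3.437 = 58.429 V

58.429 V


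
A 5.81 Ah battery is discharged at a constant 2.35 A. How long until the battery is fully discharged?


Runtime = 5.81 Ah / 2.35 A = 2.472 hr

2.472 hr


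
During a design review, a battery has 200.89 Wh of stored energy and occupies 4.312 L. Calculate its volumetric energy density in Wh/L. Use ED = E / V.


Volumetric ED = 200.89 Wh / 4.312 L = 46.59 Wh/L

46.59 Wh/L


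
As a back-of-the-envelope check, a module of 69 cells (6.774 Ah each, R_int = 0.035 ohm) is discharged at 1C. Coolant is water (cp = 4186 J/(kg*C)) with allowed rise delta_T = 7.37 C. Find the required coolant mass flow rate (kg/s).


Step 1: I = 1 * 6.774 = 6.774 A
Step 2: Q_cell = I^2 * R = 6.774^2 * 0.035 = 1.606 W
Step 3: Q_total = 69 * 1.606 = 110.81 W
Step 4: m_dot = Q_total / (cp * dT) = 110.81 / (4186 * 7.37) = 0.003592 kg/s

0.003592 kg/s


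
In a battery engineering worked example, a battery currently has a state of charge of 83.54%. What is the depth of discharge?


DOD = 100 - SOC = 100 - 83.54 = 16.46%

16.46%


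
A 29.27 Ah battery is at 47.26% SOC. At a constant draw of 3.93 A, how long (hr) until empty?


Step 1: remaining = SOC/100 * C_total = 47.26/100 * 29.27 = 13.833 Ah
Step 2: t = remaining / I = 13.833 / 3.93 = 3.520 hr

3.520 hr


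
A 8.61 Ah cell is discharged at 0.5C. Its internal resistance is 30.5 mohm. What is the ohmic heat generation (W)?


Convert: R = 30.5 mohm = 0.0305 ohm
Step 1: I = C_rate * capacity = 0.5 * 8.61 = 4.305 A
Step 2: Q = I^2 * R = 4.305^2 * 0.0305 = 18.533 * 0.0305 = 0.5653 W

0.5653 W


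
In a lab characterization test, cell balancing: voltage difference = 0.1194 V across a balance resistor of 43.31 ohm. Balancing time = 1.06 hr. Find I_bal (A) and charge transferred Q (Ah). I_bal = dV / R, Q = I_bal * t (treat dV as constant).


First, Ohm's law: I_bal = 0.1194 V / 43.31 ohm = 0.0027569 A
Then Q = I * t = 0.0027569 A * 1.06 hr = 0.002922 Ah

I=0.0027569 A, Q=0.002922 Ah


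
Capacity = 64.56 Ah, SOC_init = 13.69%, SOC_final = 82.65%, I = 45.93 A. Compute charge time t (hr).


Step 1: dSOC = 82.65% - 13.69% = 68.96%
Step 2: delta_Ah = 64.56 * 68.96 / 100 = 44.521 Ah
Step 3: t = 44.521 / 45.93 = 0.9693 hr

0.9693 hr


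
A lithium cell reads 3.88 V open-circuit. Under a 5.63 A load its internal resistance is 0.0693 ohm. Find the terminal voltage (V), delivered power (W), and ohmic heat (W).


Step 1: V_terminal = OCV - I*R = 3.88 - 5.63 * 0.0693 = 3.4898 V
Step 2: P_out = V_terminal * I = 3.4898 * 5.63 = 19.65 W
Step 3: Q = I^2 * R = 5.63^2 * 0.0693 = 2.197 W

V=3.4898 V, P=19.65 W, Q=2.197 W


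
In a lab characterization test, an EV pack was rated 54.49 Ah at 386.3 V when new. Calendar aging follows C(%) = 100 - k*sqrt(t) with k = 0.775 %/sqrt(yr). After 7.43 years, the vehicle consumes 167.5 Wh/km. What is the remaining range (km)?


Step 1: capacity retention = 100 - 0.775 * sqrt(7.43) = 100 - 0.775 * 2.7258 = 97.888%
Step 2: C_now = 54.49 * 97.888/100 = 53.339 Ah
Step 3: E_pack = V * C_now = 386.3 * 53.339 = 20605 Wh
Step 4: range = E_pack / consumption = 20605 / 167.5 = 123.0 km

123.0 km


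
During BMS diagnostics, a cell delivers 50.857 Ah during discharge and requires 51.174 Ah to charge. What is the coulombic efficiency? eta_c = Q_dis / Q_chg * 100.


eta_c = Q_dis / Q_chg * 100 = 50.857 / 51.174 * 100 = 99.38%

99.38%


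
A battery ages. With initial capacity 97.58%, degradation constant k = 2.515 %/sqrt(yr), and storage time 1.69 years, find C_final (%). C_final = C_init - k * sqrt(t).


Step 1: sqrt(1.69 yr) = 1.3
Step 2: drop = 2.515 * 1.3 = 3.2695
Step 3: C_final = 97.58 - 3.2695 = 94.31%

94.31%


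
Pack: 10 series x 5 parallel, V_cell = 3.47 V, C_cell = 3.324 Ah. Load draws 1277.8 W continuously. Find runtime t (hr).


Step 1: E_pack = Ns * V_cell * Np * C_cell = 10 * 3.47 * 5 * 3.324 = 576.71 Wh
Step 2: t = E_pack / P = 576.71 / 1277.8 = 0.4513 hr

0.4513 hr


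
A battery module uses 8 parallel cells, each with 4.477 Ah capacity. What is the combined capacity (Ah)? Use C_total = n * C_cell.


Parallel capacities add: 8 * 4.477 Ah = 35.816 Ah

35.816 Ah


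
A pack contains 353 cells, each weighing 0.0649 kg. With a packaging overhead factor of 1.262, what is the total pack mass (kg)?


Cell mass sum = 353 * 0.0649 = 22.91 kg
With overhead 1.262: m_pack = 22.91 * 1.262 = 28.91 kg

28.91 kg


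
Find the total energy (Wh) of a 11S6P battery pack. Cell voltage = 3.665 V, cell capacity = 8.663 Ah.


E = Ns * Vcell * Np * Ccell = 11 * 3.665 * 6 * 8.663 = 2095 Wh

2095 Wh


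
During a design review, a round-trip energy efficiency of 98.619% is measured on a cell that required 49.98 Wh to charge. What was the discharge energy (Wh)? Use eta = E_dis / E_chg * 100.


E_dis = eta/100 * E_chg = 98.619/100 * 49.98 = 49.29 Wh

49.29 Wh


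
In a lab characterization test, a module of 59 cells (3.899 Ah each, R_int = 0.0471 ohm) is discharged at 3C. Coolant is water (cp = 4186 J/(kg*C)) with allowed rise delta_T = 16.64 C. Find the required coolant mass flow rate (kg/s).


Step 1: I = 3 * 3.899 = 11.697 A
Step 2: Q_cell = I^2 * R = 11.697^2 * 0.0471 = 6.4442 W
Step 3: Q_total = 59 * 6.4442 = 380.21 W
Step 4: m_dot = Q_total / (cp * dT) = 380.21 / (4186 * 16.64) = 0.005458 kg/s

0.005458 kg/s


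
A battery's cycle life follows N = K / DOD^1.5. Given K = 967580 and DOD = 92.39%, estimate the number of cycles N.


DOD^1.5 = 888.05
N = K / DOD^1.5 = 967580 / 888.05 = 1090

1090 cycles


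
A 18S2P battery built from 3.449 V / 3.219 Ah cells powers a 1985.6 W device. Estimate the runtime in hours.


Step 1: E_pack = Ns * V_cell * Np * C_cell = 18 * 3.449 * 2 * 3.219 = 399.68 Wh
Step 2: t = E_pack / P = 399.68 / 1985.6 = 0.2013 hr

0.2013 hr


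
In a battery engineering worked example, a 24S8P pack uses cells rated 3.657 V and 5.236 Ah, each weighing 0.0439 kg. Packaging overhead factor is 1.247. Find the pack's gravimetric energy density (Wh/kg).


Step 1: V_pack = 24 * 3.657 = 87.768 V
Step 2: C_pack = 8 * 5.236 = 41.888 Ah
Step 3: E_pack = V_pack * C_pack = 87.768 * 41.888 = 3676.4 Wh
Step 4: m_pack = 24 * 8 * 0.0439 * 1.247 = 10.511 kg
Step 5: ED = E_pack / m_pack = 3676.4 / 10.511 = 349.8 Wh/kg

349.8 Wh/kg


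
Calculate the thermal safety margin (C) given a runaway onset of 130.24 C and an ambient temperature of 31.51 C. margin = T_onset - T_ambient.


margin = T_onset - T_ambient = 130.24 - 31.51 = 98.73 C

98.73 C


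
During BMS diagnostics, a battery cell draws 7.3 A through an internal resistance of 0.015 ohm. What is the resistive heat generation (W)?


I^2 = 53.29
Q = 53.29 * 0.015 = 0.7994 W

0.7994 W


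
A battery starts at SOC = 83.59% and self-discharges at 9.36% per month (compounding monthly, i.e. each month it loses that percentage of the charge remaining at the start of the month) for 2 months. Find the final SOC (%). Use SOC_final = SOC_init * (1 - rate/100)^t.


decay = (1 - 9.36/100)^2 = 0.82156
SOC_final = 83.59 * 0.82156 = 68.67%

68.67%


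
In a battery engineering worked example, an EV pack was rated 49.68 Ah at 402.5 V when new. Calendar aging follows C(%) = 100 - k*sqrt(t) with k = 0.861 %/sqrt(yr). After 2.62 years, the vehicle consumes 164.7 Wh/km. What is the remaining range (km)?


Step 1: capacity retention = 100 - 0.861 * sqrt(2.62) = 100 - 0.861 * 1.6186 = 98.606%
Step 2: C_now = 49.68 * 98.606/100 = 48.987 Ah
Step 3: E_pack = V * C_now = 402.5 * 48.987 = 19717 Wh
Step 4: range = E_pack / consumption = 19717 / 164.7 = 119.7 km

119.7 km


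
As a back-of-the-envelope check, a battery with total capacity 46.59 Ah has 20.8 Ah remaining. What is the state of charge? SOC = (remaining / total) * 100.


SOC = (remaining / total) * 100 = (20.8 / 46.59) * 100 = 44.64%

44.64%


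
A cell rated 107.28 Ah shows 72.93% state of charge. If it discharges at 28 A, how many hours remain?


Step 1: remaining = SOC/100 * C_total = 72.93/100 * 107.28 = 78.239 Ah
Step 2: t = remaining / I = 78.239 / 28 = 2.794 hr

2.794 hr


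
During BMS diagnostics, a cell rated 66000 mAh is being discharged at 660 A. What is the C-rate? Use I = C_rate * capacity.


Convert: capacity = 66000 mAh = 66 Ah
Rearranging: C_rate = 660 / 66 = 10C

10C


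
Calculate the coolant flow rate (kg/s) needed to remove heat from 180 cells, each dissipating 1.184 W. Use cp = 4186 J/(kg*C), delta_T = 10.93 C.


Q_total = 180 * 1.184 = 213.12 W
m_dot = Q_total / (cp * dT) = 213.12 / (4186 * 10.93) = 0.004658 kg/s

0.004658 kg/s


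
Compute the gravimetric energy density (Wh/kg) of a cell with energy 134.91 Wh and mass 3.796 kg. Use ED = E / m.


Specific energy = 134.91 Wh / 3.796 kg = 35.54 Wh/kg

35.54 Wh/kg


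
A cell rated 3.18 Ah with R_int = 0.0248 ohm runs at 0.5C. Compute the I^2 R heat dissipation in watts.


Step 1: I = C_rate * capacity = 0.5 * 3.18 = 1.59 A
Step 2: Q = I^2 * R = 1.59^2 * 0.0248 = 2.5281 * 0.0248 = 0.06270 W

0.06270 W


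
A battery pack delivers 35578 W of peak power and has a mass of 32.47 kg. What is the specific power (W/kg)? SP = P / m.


Specific power = 35578 W / 32.47 kg = 1096 W/kg

1096 W/kg


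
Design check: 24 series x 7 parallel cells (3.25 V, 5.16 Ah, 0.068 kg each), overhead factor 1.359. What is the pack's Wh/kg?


Step 1: V_pack = 24 * 3.25 = 78 V
Step 2: C_pack = 7 * 5.16 = 36.12 Ah
Step 3: E_pack = V_pack * C_pack = 78 * 36.12 = 2817.4 Wh
Step 4: m_pack = 24 * 7 * 0.068 * 1.359 = 15.525 kg
Step 5: ED = E_pack / m_pack = 2817.4 / 15.525 = 181.5 Wh/kg

181.5 Wh/kg


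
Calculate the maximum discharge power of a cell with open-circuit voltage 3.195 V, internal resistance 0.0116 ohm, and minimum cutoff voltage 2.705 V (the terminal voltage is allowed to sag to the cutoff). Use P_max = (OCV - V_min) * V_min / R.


P_max = (OCV - V_min) * V_min / R = (3.195 - 2.705) * 2.705 / 0.0116 = 0.49 * 2.705 / 0.0116 = 114.3 W

114.3 W


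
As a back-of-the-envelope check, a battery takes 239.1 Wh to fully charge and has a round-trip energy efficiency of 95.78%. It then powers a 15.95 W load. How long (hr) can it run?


Step 1: E_discharge = eta/100 * E_charge = 95.78/100 * 239.1 = 229.01 Wh
Step 2: t = E_discharge / P = 229.01 / 15.95 = 14.36 hr

14.36 hr


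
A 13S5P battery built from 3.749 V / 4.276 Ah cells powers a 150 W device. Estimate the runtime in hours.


Step 1: E_pack = Ns * V_cell * Np * C_cell = 13 * 3.749 * 5 * 4.276 = 1042 Wh
Step 2: t = E_pack / P = 1042 / 150 = 6.947 hr

6.947 hr


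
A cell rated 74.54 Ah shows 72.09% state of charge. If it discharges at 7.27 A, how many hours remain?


Step 1: remaining = SOC/100 * C_total = 72.09/100 * 74.54 = 53.736 Ah
Step 2: t = remaining / I = 53.736 / 7.27 = 7.391 hr

7.391 hr


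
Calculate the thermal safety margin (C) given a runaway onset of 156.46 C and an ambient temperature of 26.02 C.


margin = T_onset - T_ambient = 156.46 - 26.02 = 130.44 C

130.44 C


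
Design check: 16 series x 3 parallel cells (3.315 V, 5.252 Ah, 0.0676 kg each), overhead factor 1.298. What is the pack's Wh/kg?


Step 1: V_pack = 16 * 3.315 = 53.04 V
Step 2: C_pack = 3 * 5.252 = 15.756 Ah
Step 3: E_pack = V_pack * C_pack = 53.04 * 15.756 = 835.7 Wh
Step 4: m_pack = 16 * 3 * 0.0676 * 1.298 = 4.2118 kg
Step 5: ED = E_pack / m_pack = 835.7 / 4.2118 = 198.4 Wh/kg

198.4 Wh/kg


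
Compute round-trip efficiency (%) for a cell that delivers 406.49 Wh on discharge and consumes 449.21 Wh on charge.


eta_e = E_dis / E_chg * 100 = 406.49 / 449.21 * 100 = 90.49%

90.49%


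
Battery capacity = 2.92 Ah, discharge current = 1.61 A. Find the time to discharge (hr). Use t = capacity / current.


Runtime = 2.92 Ah / 1.61 A = 1.814 hr

1.814 hr


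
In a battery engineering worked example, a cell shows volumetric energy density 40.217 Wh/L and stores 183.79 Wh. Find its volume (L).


V = E / ED = 183.79 / 40.217 = 4.570 L

4.570 L


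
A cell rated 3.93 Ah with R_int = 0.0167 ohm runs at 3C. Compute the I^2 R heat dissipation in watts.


Step 1: I = C_rate * capacity = 3 * 3.93 = 11.79 A
Step 2: Q = I^2 * R = 11.79^2 * 0.0167 = 139 * 0.0167 = 2.321 W

2.321 W


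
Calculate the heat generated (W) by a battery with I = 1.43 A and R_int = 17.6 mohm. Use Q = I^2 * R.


Convert: R = 17.6 mohm = 0.0176 ohm
Q = I^2 * R = 1.43^2 * 0.0176 = 0.03599 W

0.03599 W


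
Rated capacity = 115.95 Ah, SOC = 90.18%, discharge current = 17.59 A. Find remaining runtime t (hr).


Step 1: remaining = SOC/100 * C_total = 90.18/100 * 115.95 = 104.56 Ah
Step 2: t = remaining / I = 104.56 / 17.59 = 5.944 hr

5.944 hr


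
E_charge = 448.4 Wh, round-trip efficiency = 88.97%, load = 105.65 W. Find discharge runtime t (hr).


Step 1: E_discharge = eta/100 * E_charge = 88.97/100 * 448.4 = 398.94 Wh
Step 2: t = E_discharge / P = 398.94 / 105.65 = 3.776 hr

3.776 hr


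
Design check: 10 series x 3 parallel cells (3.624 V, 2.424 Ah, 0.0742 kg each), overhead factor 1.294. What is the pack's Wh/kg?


Step 1: V_pack = 10 * 3.624 = 36.24 V
Step 2: C_pack = 3 * 2.424 = 7.272 Ah
Step 3: E_pack = V_pack * C_pack = 36.24 * 7.272 = 263.54 Wh
Step 4: m_pack = 10 * 3 * 0.0742 * 1.294 = 2.8804 kg
Step 5: ED = E_pack / m_pack = 263.54 / 2.8804 = 91.49 Wh/kg

91.49 Wh/kg


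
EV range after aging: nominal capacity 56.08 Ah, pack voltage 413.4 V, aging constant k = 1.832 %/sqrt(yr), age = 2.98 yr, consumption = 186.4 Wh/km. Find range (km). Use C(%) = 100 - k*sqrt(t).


Step 1: capacity retention = 100 - 1.832 * sqrt(2.98) = 100 - 1.832 * 1.7263 = 96.837%
Step 2: C_now = 56.08 * 96.837/100 = 54.306 Ah
Step 3: E_pack = V * C_now = 413.4 * 54.306 = 22450 Wh
Step 4: range = E_pack / consumption = 22450 / 186.4 = 120.4 km

120.4 km


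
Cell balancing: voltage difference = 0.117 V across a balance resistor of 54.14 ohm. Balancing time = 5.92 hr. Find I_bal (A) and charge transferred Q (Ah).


First, Ohm's law: I_bal = 0.117 V / 54.14 ohm = 0.0021611 A
Then Q = I * t = 0.0021611 A * 5.92 hr = 0.01279 Ah

I=0.0021611 A, Q=0.01279 Ah


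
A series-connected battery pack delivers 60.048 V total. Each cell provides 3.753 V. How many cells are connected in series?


Rearranging: n = V_pack / V_cell = 60.048 / 3.753 = 16 cells

16


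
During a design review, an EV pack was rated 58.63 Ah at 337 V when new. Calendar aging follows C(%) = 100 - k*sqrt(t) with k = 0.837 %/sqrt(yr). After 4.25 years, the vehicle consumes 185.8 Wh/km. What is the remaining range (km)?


Step 1: capacity retention = 100 - 0.837 * sqrt(4.25) = 100 - 0.837 * 2.0616 = 98.274%
Step 2: C_now = 58.63 * 98.274/100 = 57.618 Ah
Step 3: E_pack = V * C_now = 337 * 57.618 = 19417 Wh
Step 4: range = E_pack / consumption = 19417 / 185.8 = 104.5 km

104.5 km


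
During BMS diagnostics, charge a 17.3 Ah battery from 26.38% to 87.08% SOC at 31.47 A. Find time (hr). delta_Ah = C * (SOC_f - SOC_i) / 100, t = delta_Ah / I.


Step 1: dSOC = 87.08% - 26.38% = 60.7%
Step 2: delta_Ah = 17.3 * 60.7 / 100 = 10.501 Ah
Step 3: t = 10.501 / 31.47 = 0.3337 hr

0.3337 hr


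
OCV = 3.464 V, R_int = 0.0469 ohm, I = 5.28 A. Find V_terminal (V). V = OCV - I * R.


IR drop = 5.28 * 0.0469 = 0.24763 V
V = 3.464 - 0.24763 = 3.216 V

3.216 V


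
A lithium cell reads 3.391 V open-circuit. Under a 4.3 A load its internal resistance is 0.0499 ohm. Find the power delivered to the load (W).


Step 1: V_terminal = OCV - I*R = 3.391 - 4.3 * 0.0499 = 3.1764 V
Step 2: P_out = V_terminal * I = 3.1764 * 4.3 = 13.66 W

13.66 W


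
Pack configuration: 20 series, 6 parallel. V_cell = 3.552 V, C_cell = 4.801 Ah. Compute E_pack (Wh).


V_pack = 20 * 3.552 = 71.04 V
C_pack = 6 * 4.801 = 28.806 Ah
E = V_pack * C_pack = 71.04 * 28.806 = 2046 Wh

2046 Wh


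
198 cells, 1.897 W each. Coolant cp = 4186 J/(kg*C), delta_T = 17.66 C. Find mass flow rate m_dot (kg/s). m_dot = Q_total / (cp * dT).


Step 1: Total heat Q = 198 * 1.897 W = 375.61 W
Step 2: denom = cp * dT = 4186 * 17.66 = 73925
Step 3: m_dot = 375.61 / 73925 = 0.005081 kg/s

0.005081 kg/s


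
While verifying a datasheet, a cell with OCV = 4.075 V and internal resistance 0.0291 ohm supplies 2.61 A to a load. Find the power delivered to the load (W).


Step 1: V_terminal = OCV - I*R = 4.075 - 2.61 * 0.0291 = 3.999 V
Step 2: P_out = V_terminal * I = 3.999 * 2.61 = 10.44 W

10.44 W


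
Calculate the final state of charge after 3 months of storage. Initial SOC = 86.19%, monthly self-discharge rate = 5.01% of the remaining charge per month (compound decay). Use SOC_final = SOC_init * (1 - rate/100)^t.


Monthly retention factor = 1 - 5.01/100 = 0.9499
Over 3 months: factor^3 = 0.8571
SOC_final = 86.19 * 0.8571 = 73.87%

73.87%


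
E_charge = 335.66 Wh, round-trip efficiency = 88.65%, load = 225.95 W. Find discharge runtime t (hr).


Step 1: E_discharge = eta/100 * E_charge = 88.65/100 * 335.66 = 297.56 Wh
Step 2: t = E_discharge / P = 297.56 / 225.95 = 1.317 hr

1.317 hr


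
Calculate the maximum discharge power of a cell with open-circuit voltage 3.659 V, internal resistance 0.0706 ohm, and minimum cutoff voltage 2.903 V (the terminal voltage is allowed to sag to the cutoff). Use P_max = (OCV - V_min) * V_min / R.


P_max = (OCV - V_min) * V_min / R = (3.659 - 2.903) * 2.903 / 0.0706 = 0.756 * 2.903 / 0.0706 = 31.09 W

31.09 W


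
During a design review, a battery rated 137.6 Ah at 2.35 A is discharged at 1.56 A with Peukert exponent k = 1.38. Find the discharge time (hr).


Step 1: t_rated = C / I_rated = 137.6 / 2.35 = 58.553 hr
Step 2: ratio = 2.35 / 1.56 = 1.5064
Step 3: ratio^k = 1.5064^1.38 = 1.7602
Step 4: t = t_rated * ratio^k = 58.553 * 1.7602 = 103.1 hr

103.1 hr


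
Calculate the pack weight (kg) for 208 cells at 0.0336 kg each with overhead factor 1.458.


Cell mass sum = 208 * 0.0336 = 6.9888 kg
With overhead 1.458: m_pack = 6.9888 * 1.458 = 10.19 kg

10.19 kg


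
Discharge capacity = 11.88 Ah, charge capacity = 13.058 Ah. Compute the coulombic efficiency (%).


Coulombic efficiency = 11.88/13.058 * 100% = 90.98%

90.98%


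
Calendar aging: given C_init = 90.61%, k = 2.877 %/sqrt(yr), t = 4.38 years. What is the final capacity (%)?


sqrt(t) = sqrt(4.38) = 2.0928
C_final = 90.61 - 2.877 * 2.0928 = 84.59%

84.59%


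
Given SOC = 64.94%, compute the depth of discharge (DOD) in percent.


Complement of SOC: DOD = 100% - 64.94% = 35.06%

35.06%


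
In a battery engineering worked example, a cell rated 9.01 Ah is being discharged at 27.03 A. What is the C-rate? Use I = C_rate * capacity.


Rearranging: C_rate = 27.03 / 9.01 = 3C

3C


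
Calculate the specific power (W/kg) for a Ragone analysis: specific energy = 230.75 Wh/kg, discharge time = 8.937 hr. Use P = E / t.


P_specific = E / t = 230.75 / 8.937 = 25.82 W/kg

25.82 W/kg


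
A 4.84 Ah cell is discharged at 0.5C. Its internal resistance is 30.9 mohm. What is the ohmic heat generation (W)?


Convert: R = 30.9 mohm = 0.0309 ohm
Step 1: I = C_rate * capacity = 0.5 * 4.84 = 2.42 A
Step 2: Q = I^2 * R = 2.42^2 * 0.0309 = 5.8564 * 0.0309 = 0.1810 W

0.1810 W


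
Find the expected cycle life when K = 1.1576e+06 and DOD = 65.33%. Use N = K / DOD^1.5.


DOD^1.5 = 528.04
N = K / DOD^1.5 = 1.1576e+06 / 528.04 = 2192

2192 cycles


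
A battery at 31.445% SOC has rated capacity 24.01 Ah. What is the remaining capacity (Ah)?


remaining = SOC / 100 * total = 31.445 / 100 * 24.01 = 7.550 Ah

7.550 Ah


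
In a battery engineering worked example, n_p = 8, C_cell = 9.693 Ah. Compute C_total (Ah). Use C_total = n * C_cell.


Parallel capacities add: 8 * 9.693 Ah = 77.544 Ah

77.544 Ah


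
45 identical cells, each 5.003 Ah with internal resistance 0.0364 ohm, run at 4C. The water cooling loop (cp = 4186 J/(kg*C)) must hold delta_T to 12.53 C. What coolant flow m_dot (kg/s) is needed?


Step 1: I = 4 * 5.003 = 20.012 A
Step 2: Q_cell = I^2 * R = 20.012^2 * 0.0364 = 14.577 W
Step 3: Q_total = 45 * 14.577 = 655.97 W
Step 4: m_dot = Q_total / (cp * dT) = 655.97 / (4186 * 12.53) = 0.01251 kg/s

0.01251 kg/s


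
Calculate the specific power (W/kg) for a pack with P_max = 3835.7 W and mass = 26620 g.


Convert: m = 26620 g = 26.62 kg
Specific power = 3835.7 W / 26.62 kg = 144.1 W/kg

144.1 W/kg


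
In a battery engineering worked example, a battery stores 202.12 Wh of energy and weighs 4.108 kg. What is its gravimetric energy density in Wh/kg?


ED = E / m = 202.12 / 4.108 = 49.20 Wh/kg

49.20 Wh/kg


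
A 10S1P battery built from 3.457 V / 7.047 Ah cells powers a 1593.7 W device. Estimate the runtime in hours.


Step 1: E_pack = Ns * V_cell * Np * C_cell = 10 * 3.457 * 1 * 7.047 = 243.61 Wh
Step 2: t = E_pack / P = 243.61 / 1593.7 = 0.1529 hr

0.1529 hr


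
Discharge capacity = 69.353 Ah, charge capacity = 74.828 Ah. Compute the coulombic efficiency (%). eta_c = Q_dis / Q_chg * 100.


eta_c = Q_dis / Q_chg * 100 = 69.353 / 74.828 * 100 = 92.68%

92.68%


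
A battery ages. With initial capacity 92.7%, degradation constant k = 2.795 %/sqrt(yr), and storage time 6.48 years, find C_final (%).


Step 1: sqrt(6.48 yr) = 2.5456
Step 2: drop = 2.795 * 2.5456 = 7.115
Step 3: C_final = 92.7 - 7.115 = 85.59%

85.59%


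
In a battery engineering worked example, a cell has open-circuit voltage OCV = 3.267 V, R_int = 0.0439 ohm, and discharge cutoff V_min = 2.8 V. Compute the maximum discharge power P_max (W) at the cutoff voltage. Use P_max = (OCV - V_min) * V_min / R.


P_max = (OCV - V_min) * V_min / R = (3.267 - 2.8) * 2.8 / 0.0439 = 0.467 * 2.8 / 0.0439 = 29.79 W

29.79 W


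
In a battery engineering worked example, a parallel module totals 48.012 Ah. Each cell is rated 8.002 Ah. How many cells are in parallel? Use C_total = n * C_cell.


n = C_total / C_cell = 48.012 / 8.002 = 6

6


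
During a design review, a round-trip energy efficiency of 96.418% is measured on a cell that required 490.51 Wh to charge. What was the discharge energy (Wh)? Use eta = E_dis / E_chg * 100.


E_dis = eta/100 * E_chg = 96.418/100 * 490.51 = 472.9 Wh

472.9 Wh


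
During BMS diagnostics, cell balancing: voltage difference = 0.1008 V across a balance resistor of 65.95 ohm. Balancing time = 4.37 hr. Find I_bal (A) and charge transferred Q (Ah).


First, Ohm's law: I_bal = 0.1008 V / 65.95 ohm = 0.0015284 A
Then Q = I * t = 0.0015284 A * 4.37 hr = 0.006679 Ah

I=0.0015284 A, Q=0.006679 Ah


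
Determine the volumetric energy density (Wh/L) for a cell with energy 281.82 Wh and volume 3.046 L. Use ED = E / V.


ED = E / V = 281.82 / 3.046 = 92.52 Wh/L

92.52 Wh/L


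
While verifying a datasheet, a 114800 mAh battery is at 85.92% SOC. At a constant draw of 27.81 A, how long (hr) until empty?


Convert: C_total = 114800 mAh = 114.8 Ah
Step 1: remaining = SOC/100 * C_total = 85.92/100 * 114.8 = 98.636 Ah
Step 2: t = remaining / I = 98.636 / 27.81 = 3.547 hr

3.547 hr


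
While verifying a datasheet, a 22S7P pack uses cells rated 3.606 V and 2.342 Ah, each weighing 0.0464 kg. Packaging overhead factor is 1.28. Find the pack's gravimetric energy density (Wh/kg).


Step 1: V_pack = 22 * 3.606 = 79.332 V
Step 2: C_pack = 7 * 2.342 = 16.394 Ah
Step 3: E_pack = V_pack * C_pack = 79.332 * 16.394 = 1300.6 Wh
Step 4: m_pack = 22 * 7 * 0.0464 * 1.28 = 9.1464 kg
Step 5: ED = E_pack / m_pack = 1300.6 / 9.1464 = 142.2 Wh/kg

142.2 Wh/kg


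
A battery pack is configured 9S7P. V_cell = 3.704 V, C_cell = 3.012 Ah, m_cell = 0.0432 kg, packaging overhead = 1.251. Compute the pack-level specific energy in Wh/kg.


Step 1: V_pack = 9 * 3.704 = 33.336 V
Step 2: C_pack = 7 * 3.012 = 21.084 Ah
Step 3: E_pack = V_pack * C_pack = 33.336 * 21.084 = 702.86 Wh
Step 4: m_pack = 9 * 7 * 0.0432 * 1.251 = 3.4047 kg
Step 5: ED = E_pack / m_pack = 702.86 / 3.4047 = 206.4 Wh/kg

206.4 Wh/kg


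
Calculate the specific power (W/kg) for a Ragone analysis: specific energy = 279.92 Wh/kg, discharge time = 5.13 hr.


Specific power = 279.92 Wh/kg / 5.13 hr = 54.57 W/kg

54.57 W/kg
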